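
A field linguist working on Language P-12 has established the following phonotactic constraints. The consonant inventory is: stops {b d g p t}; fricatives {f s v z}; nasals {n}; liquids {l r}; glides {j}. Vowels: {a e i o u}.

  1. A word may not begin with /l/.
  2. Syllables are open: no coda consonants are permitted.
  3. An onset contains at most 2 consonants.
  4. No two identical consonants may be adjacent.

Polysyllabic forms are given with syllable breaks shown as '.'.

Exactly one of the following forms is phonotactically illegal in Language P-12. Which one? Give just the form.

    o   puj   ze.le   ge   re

o — σ1 onset /∅/, coda /∅/ ok → phonotactically legal
puj — violates constraint 2: syllable 1 coda /j/ has 1 consonant (> 0) → phonotactically illegal
ze.le — σ1 onset /z/, coda /∅/ ok; σ2 onset /l/, coda /∅/ ok → phonotactically legal
ge — σ1 onset /g/, coda /∅/ ok → phonotactically legal
re — σ1 onset /r/, coda /∅/ ok → phonotactically legal

puj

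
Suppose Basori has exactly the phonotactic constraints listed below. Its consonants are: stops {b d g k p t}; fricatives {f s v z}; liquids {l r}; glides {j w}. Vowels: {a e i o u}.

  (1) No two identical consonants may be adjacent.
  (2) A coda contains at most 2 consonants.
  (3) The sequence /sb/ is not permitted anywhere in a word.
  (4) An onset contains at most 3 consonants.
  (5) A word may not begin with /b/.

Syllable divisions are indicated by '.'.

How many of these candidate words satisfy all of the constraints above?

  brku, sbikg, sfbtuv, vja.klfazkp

0

brku — violates constraint 5: word begins with /b/ → not permitted
sbikg — violates constraint 3: contains banned sequence /sb/ → not permitted
sfbtuv — violates constraint 4: syllable 1 onset /sfbt/ has 4 consonants (> 3) → not permitted
vja.klfazkp — violates constraint 2: syllable 2 coda /zkp/ has 3 consonants (> 2) → not permitted
No form is permitted → 0.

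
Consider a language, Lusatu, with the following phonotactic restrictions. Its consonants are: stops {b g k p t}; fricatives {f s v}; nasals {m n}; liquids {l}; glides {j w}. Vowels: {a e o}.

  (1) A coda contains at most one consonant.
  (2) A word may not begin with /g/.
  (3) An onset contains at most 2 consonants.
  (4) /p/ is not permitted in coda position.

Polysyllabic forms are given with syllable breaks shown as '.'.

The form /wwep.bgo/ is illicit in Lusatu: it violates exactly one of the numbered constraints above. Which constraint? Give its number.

/wwep.bgo/: syllable 1 coda contains /p/.
This is a violation of constraint 4: "/p/ is not permitted in coda position."
The remaining constraints (1, 2, 3) are satisfied.

4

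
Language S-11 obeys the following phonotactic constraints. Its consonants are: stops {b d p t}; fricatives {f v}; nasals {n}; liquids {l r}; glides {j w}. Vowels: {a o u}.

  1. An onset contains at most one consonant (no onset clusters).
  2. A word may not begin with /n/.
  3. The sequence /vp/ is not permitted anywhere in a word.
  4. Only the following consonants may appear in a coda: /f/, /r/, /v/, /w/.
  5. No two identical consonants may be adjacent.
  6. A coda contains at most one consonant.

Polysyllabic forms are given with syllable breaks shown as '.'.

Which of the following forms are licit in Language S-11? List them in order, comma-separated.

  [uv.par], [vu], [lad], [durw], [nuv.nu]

[vu]

[uv.par] — violates constraint 3: contains banned sequence /vp/ → illicit
[vu] — σ1 onset /v/, coda /∅/ ok → licit
[lad] — violates constraint 4: syllable 1 coda contains /d/, which is not a licensed coda consonant → illicit
[durw] — violates constraint 6: syllable 1 coda /rw/ has 2 consonants (> 1) → illicit
[nuv.nu] — violates constraint 2: word begins with /n/ → illicit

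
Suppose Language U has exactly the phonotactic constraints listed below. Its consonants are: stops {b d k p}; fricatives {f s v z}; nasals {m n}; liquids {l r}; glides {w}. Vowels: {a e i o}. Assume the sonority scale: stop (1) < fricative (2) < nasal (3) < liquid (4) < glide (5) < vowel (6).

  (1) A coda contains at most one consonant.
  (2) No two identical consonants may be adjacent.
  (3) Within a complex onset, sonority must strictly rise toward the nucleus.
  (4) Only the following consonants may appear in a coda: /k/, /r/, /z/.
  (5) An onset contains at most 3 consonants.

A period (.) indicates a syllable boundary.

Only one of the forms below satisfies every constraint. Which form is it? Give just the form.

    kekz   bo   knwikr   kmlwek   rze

bo

kekz — violates constraint 1: syllable 1 coda /kz/ has 2 consonants (> 1) → not permitted
bo — σ1 onset /b/, coda /∅/ ok → permitted
knwikr — violates constraint 1: syllable 1 coda /kr/ has 2 consonants (> 1) → not permitted
kmlwek — violates constraint 5: syllable 1 onset /kmlw/ has 4 consonants (> 3) → not permitted
rze — violates constraint 3: syllable 1 onset /rz/: /r/ (liquid, 4) → /z/ (fricative, 2) does not rise → not permitted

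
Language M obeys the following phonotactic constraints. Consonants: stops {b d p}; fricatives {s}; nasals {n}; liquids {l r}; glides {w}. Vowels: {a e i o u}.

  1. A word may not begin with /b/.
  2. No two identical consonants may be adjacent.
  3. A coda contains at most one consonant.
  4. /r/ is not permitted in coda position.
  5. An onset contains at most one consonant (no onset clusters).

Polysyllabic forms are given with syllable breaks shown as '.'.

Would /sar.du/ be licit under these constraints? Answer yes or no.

no

/sar.du/ — violates constraint 4: syllable 1 coda contains /r/ → illicit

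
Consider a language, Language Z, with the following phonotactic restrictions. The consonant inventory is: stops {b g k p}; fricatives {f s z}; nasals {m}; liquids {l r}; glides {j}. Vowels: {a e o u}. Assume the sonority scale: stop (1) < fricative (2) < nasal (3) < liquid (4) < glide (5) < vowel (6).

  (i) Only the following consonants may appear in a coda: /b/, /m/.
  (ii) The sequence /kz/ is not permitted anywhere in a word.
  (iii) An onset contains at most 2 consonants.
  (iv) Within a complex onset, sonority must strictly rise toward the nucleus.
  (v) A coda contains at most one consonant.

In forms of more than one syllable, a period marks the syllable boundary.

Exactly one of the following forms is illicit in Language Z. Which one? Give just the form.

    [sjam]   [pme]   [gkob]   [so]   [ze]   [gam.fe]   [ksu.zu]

[gkob]

[sjam] — σ1 onset /sj/ (2→5 rises), coda /m/ ok → licit
[pme] — σ1 onset /pm/ (1→3 rises), coda /∅/ ok → licit
[gkob] — violates constraint (iv): syllable 1 onset /gk/: /g/ (stop, 1) → /k/ (stop, 1) does not rise → illicit
[so] — σ1 onset /s/, coda /∅/ ok → licit
[ze] — σ1 onset /z/, coda /∅/ ok → licit
[gam.fe] — σ1 onset /g/, coda /m/ ok; σ2 onset /f/, coda /∅/ ok → licit
[ksu.zu] — σ1 onset /ks/ (1→2 rises), coda /∅/ ok; σ2 onset /z/, coda /∅/ ok → licit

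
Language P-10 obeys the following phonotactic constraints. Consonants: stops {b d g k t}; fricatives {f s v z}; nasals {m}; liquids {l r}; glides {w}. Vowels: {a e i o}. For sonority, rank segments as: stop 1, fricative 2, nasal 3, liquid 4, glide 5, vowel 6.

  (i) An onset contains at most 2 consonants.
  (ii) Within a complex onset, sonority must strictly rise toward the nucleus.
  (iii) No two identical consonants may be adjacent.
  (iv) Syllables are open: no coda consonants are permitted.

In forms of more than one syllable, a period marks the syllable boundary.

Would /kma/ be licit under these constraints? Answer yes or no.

/kma/ — σ1 onset /km/ (1→3 rises), coda /∅/ ok → licit

yes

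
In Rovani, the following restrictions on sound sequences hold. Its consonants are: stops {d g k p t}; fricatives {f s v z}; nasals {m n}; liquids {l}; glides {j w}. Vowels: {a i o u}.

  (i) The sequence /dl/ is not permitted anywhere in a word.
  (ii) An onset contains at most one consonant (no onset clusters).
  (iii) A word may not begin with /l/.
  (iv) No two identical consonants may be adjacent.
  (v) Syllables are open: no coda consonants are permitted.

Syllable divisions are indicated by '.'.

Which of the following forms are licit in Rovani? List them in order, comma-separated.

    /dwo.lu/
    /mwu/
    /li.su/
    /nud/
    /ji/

/ji/

/dwo.lu/ — violates constraint (ii): syllable 1 onset /dw/ has 2 consonants (> 1) → illicit
/mwu/ — violates constraint (ii): syllable 1 onset /mw/ has 2 consonants (> 1) → illicit
/li.su/ — violates constraint (iii): word begins with /l/ → illicit
/nud/ — violates constraint (v): syllable 1 coda /d/ has 1 consonant (> 0) → illicit
/ji/ — σ1 onset /j/, coda /∅/ ok → licit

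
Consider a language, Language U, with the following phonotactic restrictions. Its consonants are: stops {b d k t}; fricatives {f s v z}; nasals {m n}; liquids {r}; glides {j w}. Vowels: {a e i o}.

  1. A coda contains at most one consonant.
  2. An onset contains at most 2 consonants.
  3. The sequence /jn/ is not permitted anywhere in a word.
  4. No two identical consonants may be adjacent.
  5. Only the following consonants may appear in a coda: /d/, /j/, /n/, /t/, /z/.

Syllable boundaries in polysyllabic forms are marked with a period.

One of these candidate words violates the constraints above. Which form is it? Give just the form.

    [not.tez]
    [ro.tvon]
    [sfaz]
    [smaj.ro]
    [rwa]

[not.tez]

[not.tez] — violates constraint 4: adjacent identical consonants /tt/ → illicit
[ro.tvon] — σ1 onset /r/, coda /∅/ ok; σ2 onset /tv/ (2C), coda /n/ ok → licit
[sfaz] — σ1 onset /sf/ (2C), coda /z/ ok → licit
[smaj.ro] — σ1 onset /sm/ (2C), coda /j/ ok; σ2 onset /r/, coda /∅/ ok → licit
[rwa] — σ1 onset /rw/ (2C), coda /∅/ ok → licit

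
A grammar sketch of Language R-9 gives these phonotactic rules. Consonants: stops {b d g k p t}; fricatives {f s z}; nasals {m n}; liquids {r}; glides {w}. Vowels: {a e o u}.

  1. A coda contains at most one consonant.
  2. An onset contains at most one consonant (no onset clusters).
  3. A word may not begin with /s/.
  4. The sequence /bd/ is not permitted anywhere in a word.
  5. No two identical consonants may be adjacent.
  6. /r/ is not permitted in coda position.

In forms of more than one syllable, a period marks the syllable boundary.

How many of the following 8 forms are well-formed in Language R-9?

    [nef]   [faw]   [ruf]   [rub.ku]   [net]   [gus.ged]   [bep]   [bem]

[nef] — σ1 onset /n/, coda /f/ ok → well-formed
[faw] — σ1 onset /f/, coda /w/ ok → well-formed
[ruf] — σ1 onset /r/, coda /f/ ok → well-formed
[rub.ku] — σ1 onset /r/, coda /b/ ok; σ2 onset /k/, coda /∅/ ok → well-formed
[net] — σ1 onset /n/, coda /t/ ok → well-formed
[gus.ged] — σ1 onset /g/, coda /s/ ok; σ2 onset /g/, coda /d/ ok → well-formed
[bep] — σ1 onset /b/, coda /p/ ok → well-formed
[bem] — σ1 onset /b/, coda /m/ ok → well-formed
Well-formed: [nef], [faw], [ruf], [rub.ku], [net], [gus.ged], [bep], [bem] → 8.

8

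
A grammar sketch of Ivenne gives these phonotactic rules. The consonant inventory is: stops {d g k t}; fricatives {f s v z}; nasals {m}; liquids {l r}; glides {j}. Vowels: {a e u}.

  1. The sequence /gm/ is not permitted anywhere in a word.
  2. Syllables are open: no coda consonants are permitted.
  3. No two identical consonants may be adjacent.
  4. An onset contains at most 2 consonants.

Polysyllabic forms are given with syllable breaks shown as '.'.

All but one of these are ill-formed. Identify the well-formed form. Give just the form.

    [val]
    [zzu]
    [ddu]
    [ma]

[val] — violates constraint 2: syllable 1 coda /l/ has 1 consonant (> 0) → ill-formed
[zzu] — violates constraint 3: adjacent identical consonants /zz/ → ill-formed
[ddu] — violates constraint 3: adjacent identical consonants /dd/ → ill-formed
[ma] — σ1 onset /m/, coda /∅/ ok → well-formed

[ma]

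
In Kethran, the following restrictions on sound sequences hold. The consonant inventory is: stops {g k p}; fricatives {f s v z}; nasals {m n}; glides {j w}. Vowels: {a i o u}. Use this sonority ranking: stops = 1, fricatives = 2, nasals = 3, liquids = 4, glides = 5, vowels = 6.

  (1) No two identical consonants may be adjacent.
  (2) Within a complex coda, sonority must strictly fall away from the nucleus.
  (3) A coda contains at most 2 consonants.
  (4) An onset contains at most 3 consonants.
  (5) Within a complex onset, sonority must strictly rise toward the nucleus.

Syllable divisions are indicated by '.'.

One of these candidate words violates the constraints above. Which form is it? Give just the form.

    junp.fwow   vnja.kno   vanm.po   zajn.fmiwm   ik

vanm.po

junp.fwow — σ1 onset /j/, coda /np/ (3→1 falls) ok; σ2 onset /fw/ (2→5 rises), coda /w/ ok → licit
vnja.kno — σ1 onset /vnj/ (2→3→5 rises), coda /∅/ ok; σ2 onset /kn/ (1→3 rises), coda /∅/ ok → licit
vanm.po — violates constraint 2: syllable 1 coda /nm/: /n/ (nasal, 3) → /m/ (nasal, 3) does not fall → illicit
zajn.fmiwm — σ1 onset /z/, coda /jn/ (5→3 falls) ok; σ2 onset /fm/ (2→3 rises), coda /wm/ (5→3 falls) ok → licit
ik — σ1 onset /∅/, coda /k/ ok → licit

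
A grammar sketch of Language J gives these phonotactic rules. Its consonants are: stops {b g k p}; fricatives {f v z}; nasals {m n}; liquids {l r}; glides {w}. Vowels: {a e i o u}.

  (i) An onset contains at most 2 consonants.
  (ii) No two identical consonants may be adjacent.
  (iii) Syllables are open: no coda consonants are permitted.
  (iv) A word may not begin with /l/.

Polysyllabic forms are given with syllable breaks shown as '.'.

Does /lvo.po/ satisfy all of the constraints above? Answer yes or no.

/lvo.po/ — violates constraint (iv): word begins with /l/ → phonotactically illegal

no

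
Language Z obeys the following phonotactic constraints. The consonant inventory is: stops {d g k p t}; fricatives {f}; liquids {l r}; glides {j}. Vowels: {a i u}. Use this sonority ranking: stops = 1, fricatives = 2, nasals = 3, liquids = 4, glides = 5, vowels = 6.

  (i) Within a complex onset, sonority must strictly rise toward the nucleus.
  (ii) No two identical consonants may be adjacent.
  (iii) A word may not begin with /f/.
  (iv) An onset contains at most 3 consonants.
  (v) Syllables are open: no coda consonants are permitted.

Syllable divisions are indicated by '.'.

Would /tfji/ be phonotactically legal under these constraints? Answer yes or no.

/tfji/ — σ1 onset /tfj/ (1→2→5 rises), coda /∅/ ok → phonotactically legal

yes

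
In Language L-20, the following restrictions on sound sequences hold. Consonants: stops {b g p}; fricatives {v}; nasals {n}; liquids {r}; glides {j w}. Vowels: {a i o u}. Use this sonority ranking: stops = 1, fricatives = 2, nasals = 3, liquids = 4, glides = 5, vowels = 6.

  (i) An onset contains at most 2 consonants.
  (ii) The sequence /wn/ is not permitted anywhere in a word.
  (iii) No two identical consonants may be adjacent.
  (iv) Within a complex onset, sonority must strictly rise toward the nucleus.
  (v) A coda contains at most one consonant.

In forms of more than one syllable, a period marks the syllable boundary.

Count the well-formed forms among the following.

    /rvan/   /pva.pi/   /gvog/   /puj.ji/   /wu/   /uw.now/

3

/rvan/ — violates constraint (iv): syllable 1 onset /rv/: /r/ (liquid, 4) → /v/ (fricative, 2) does not rise → ill-formed
/pva.pi/ — σ1 onset /pv/ (1→2 rises), coda /∅/ ok; σ2 onset /p/, coda /∅/ ok → well-formed
/gvog/ — σ1 onset /gv/ (1→2 rises), coda /g/ ok → well-formed
/puj.ji/ — violates constraint (iii): adjacent identical consonants /jj/ → ill-formed
/wu/ — σ1 onset /w/, coda /∅/ ok → well-formed
/uw.now/ — violates constraint (ii): contains banned sequence /wn/ → ill-formed
Well-formed: /pva.pi/, /gvog/, /wu/ → 3.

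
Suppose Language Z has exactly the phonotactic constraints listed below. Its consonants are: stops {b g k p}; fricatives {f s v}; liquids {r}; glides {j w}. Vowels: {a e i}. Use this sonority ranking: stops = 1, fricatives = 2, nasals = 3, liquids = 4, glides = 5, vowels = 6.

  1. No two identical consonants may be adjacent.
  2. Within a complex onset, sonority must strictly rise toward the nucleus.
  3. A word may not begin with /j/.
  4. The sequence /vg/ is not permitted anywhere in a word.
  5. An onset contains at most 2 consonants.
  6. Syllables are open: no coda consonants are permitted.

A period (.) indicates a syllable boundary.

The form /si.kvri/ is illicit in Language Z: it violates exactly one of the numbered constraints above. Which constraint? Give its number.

/si.kvri/: syllable 2 onset /kvr/ has 3 consonants (> 2).
This is a violation of constraint 5: "An onset contains at most 2 consonants."
The remaining constraints (1, 2, 3, 4, 6) are satisfied.

5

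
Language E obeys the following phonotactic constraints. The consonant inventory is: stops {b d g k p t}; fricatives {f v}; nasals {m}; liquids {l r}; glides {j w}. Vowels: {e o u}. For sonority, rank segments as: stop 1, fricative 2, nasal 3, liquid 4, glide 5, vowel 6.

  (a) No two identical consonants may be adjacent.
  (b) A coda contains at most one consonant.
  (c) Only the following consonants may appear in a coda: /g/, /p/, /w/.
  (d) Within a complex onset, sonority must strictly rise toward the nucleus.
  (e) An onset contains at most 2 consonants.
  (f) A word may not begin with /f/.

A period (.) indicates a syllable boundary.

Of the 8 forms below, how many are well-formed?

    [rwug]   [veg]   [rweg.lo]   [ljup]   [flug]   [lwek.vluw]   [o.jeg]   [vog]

[rwug] — σ1 onset /rw/ (4→5 rises), coda /g/ ok → well-formed
[veg] — σ1 onset /v/, coda /g/ ok → well-formed
[rweg.lo] — σ1 onset /rw/ (4→5 rises), coda /g/ ok; σ2 onset /l/, coda /∅/ ok → well-formed
[ljup] — σ1 onset /lj/ (4→5 rises), coda /p/ ok → well-formed
[flug] — violates constraint (f): word begins with /f/ → ill-formed
[lwek.vluw] — violates constraint (c): syllable 1 coda contains /k/, which is not a licensed coda consonant → ill-formed
[o.jeg] — σ1 onset /∅/, coda /∅/ ok; σ2 onset /j/, coda /g/ ok → well-formed
[vog] — σ1 onset /v/, coda /g/ ok → well-formed
Well-formed: [rwug], [veg], [rweg.lo], [ljup], [o.jeg], [vog] → 6.

6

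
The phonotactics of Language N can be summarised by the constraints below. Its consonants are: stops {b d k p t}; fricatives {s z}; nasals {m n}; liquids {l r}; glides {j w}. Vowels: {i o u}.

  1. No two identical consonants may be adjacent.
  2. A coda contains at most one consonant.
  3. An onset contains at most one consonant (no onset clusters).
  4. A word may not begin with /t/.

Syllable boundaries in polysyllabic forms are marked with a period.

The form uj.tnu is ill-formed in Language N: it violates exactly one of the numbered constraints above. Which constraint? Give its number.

3

uj.tnu: syllable 2 onset /tn/ has 2 consonants (> 1).
This is a violation of constraint 3: "An onset contains at most one consonant (no onset clusters)."
The remaining constraints (1, 2, 4) are satisfied.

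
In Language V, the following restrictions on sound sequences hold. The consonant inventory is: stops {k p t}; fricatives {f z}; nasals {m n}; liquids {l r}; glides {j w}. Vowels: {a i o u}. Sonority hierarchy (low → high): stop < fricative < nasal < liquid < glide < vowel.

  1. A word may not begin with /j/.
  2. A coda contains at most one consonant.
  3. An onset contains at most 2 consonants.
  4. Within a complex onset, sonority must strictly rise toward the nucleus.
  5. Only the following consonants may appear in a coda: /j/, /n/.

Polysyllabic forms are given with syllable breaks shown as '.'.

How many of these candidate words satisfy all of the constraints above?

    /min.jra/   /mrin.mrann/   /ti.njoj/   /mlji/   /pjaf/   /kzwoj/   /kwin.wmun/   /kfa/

2

/min.jra/ — violates constraint 4: syllable 2 onset /jr/: /j/ (glide, 5) → /r/ (liquid, 4) does not rise → ill-formed
/mrin.mrann/ — violates constraint 2: syllable 2 coda /nn/ has 2 consonants (> 1) → ill-formed
/ti.njoj/ — σ1 onset /t/, coda /∅/ ok; σ2 onset /nj/ (3→5 rises), coda /j/ ok → well-formed
/mlji/ — violates constraint 3: syllable 1 onset /mlj/ has 3 consonants (> 2) → ill-formed
/pjaf/ — violates constraint 5: syllable 1 coda contains /f/, which is not a licensed coda consonant → ill-formed
/kzwoj/ — violates constraint 3: syllable 1 onset /kzw/ has 3 consonants (> 2) → ill-formed
/kwin.wmun/ — violates constraint 4: syllable 2 onset /wm/: /w/ (glide, 5) → /m/ (nasal, 3) does not rise → ill-formed
/kfa/ — σ1 onset /kf/ (1→2 rises), coda /∅/ ok → well-formed
Well-formed: /ti.njoj/, /kfa/ → 2.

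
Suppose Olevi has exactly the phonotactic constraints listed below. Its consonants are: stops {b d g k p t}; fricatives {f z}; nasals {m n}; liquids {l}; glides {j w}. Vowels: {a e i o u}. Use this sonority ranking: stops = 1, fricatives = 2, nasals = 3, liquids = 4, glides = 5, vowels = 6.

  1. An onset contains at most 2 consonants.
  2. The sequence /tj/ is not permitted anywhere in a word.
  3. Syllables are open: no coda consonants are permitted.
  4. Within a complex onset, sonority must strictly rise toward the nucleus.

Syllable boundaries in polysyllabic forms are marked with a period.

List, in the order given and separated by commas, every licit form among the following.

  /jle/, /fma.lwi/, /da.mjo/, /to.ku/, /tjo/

/fma.lwi/, /da.mjo/, /to.ku/

/jle/ — violates constraint 4: syllable 1 onset /jl/: /j/ (glide, 5) → /l/ (liquid, 4) does not rise → illicit
/fma.lwi/ — σ1 onset /fm/ (2→3 rises), coda /∅/ ok; σ2 onset /lw/ (4→5 rises), coda /∅/ ok → licit
/da.mjo/ — σ1 onset /d/, coda /∅/ ok; σ2 onset /mj/ (3→5 rises), coda /∅/ ok → licit
/to.ku/ — σ1 onset /t/, coda /∅/ ok; σ2 onset /k/, coda /∅/ ok → licit
/tjo/ — violates constraint 2: contains banned sequence /tj/ → illicit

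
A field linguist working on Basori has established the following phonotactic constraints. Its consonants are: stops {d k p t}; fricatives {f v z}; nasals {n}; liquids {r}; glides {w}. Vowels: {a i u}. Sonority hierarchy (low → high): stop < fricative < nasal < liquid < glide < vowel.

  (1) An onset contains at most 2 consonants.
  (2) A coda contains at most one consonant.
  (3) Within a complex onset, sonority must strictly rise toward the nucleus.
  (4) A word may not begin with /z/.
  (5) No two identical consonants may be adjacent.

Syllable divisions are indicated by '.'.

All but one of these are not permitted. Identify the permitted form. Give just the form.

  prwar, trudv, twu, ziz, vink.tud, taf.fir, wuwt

twu

prwar — violates constraint 1: syllable 1 onset /prw/ has 3 consonants (> 2) → not permitted
trudv — violates constraint 2: syllable 1 coda /dv/ has 2 consonants (> 1) → not permitted
twu — σ1 onset /tw/ (1→5 rises), coda /∅/ ok → permitted
ziz — violates constraint 4: word begins with /z/ → not permitted
vink.tud — violates constraint 2: syllable 1 coda /nk/ has 2 consonants (> 1) → not permitted
taf.fir — violates constraint 5: adjacent identical consonants /ff/ → not permitted
wuwt — violates constraint 2: syllable 1 coda /wt/ has 2 consonants (> 1) → not permitted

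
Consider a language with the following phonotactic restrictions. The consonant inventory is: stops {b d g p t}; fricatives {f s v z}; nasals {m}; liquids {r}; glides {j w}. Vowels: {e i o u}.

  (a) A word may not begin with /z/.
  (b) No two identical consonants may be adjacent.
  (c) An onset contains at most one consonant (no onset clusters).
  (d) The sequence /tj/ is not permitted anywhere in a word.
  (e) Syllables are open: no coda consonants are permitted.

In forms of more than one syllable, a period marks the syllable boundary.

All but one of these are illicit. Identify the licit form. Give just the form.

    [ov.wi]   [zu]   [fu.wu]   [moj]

[fu.wu]

[ov.wi] — violates constraint (e): syllable 1 coda /v/ has 1 consonant (> 0) → illicit
[zu] — violates constraint (a): word begins with /z/ → illicit
[fu.wu] — σ1 onset /f/, coda /∅/ ok; σ2 onset /w/, coda /∅/ ok → licit
[moj] — violates constraint (e): syllable 1 coda /j/ has 1 consonant (> 0) → illicit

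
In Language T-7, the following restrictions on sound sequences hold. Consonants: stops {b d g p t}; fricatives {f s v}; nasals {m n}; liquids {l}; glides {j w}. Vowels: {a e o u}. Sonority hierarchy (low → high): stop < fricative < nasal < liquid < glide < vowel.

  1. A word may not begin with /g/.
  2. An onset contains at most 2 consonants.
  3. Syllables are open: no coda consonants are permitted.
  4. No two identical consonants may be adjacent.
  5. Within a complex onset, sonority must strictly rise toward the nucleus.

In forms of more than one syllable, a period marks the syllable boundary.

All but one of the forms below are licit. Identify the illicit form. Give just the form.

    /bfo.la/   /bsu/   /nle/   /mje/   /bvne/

/bvne/

/bfo.la/ — σ1 onset /bf/ (1→2 rises), coda /∅/ ok; σ2 onset /l/, coda /∅/ ok → licit
/bsu/ — σ1 onset /bs/ (1→2 rises), coda /∅/ ok → licit
/nle/ — σ1 onset /nl/ (3→4 rises), coda /∅/ ok → licit
/mje/ — σ1 onset /mj/ (3→5 rises), coda /∅/ ok → licit
/bvne/ — violates constraint 2: syllable 1 onset /bvn/ has 3 consonants (> 2) → illicit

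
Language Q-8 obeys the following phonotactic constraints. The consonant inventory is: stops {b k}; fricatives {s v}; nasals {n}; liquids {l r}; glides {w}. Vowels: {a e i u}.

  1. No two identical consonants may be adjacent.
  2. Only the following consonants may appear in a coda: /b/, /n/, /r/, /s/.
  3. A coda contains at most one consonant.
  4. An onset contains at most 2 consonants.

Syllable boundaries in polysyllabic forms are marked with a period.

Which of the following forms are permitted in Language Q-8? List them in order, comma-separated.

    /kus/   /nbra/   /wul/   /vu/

/kus/, /vu/

/kus/ — σ1 onset /k/, coda /s/ ok → permitted
/nbra/ — violates constraint 4: syllable 1 onset /nbr/ has 3 consonants (> 2) → not permitted
/wul/ — violates constraint 2: syllable 1 coda contains /l/, which is not a licensed coda consonant → not permitted
/vu/ — σ1 onset /v/, coda /∅/ ok → permitted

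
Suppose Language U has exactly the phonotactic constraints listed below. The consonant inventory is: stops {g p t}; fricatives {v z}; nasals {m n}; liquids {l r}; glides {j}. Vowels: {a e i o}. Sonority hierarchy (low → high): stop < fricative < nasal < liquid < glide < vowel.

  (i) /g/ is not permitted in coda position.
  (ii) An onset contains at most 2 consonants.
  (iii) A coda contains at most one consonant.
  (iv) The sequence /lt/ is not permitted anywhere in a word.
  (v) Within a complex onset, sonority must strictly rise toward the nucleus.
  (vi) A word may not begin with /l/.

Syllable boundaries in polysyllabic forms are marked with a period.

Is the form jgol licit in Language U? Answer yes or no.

jgol — violates constraint (v): syllable 1 onset /jg/: /j/ (glide, 5) → /g/ (stop, 1) does not rise → illicit

no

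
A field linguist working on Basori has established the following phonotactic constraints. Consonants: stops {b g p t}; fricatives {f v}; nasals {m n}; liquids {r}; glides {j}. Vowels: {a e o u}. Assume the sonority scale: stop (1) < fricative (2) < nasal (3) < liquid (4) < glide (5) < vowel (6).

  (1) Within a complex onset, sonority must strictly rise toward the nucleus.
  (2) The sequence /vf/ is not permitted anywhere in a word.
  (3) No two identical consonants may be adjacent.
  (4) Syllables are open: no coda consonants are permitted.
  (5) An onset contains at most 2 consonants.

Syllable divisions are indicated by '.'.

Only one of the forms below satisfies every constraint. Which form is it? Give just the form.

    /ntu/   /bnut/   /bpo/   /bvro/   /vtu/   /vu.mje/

/vu.mje/

/ntu/ — violates constraint 1: syllable 1 onset /nt/: /n/ (nasal, 3) → /t/ (stop, 1) does not rise → phonotactically illegal
/bnut/ — violates constraint 4: syllable 1 coda /t/ has 1 consonant (> 0) → phonotactically illegal
/bpo/ — violates constraint 1: syllable 1 onset /bp/: /b/ (stop, 1) → /p/ (stop, 1) does not rise → phonotactically illegal
/bvro/ — violates constraint 5: syllable 1 onset /bvr/ has 3 consonants (> 2) → phonotactically illegal
/vtu/ — violates constraint 1: syllable 1 onset /vt/: /v/ (fricative, 2) → /t/ (stop, 1) does not rise → phonotactically illegal
/vu.mje/ — σ1 onset /v/, coda /∅/ ok; σ2 onset /mj/ (3→5 rises), coda /∅/ ok → phonotactically legal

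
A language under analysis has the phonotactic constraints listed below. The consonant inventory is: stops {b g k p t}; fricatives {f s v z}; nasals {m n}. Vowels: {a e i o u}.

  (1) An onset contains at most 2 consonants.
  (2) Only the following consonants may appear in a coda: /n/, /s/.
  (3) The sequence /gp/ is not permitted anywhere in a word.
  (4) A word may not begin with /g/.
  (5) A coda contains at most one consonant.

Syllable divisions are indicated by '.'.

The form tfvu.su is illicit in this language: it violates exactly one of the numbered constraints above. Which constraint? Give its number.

1

tfvu.su: syllable 1 onset /tfv/ has 3 consonants (> 2).
This is a violation of constraint 1: "An onset contains at most 2 consonants."
The remaining constraints (2, 3, 4, 5) are satisfied.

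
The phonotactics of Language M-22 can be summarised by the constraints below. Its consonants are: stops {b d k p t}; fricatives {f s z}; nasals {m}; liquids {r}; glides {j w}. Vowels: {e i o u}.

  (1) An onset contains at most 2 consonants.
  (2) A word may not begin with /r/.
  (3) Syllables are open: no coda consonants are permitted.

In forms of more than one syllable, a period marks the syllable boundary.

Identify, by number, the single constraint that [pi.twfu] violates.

[pi.twfu]: syllable 2 onset /twf/ has 3 consonants (> 2).
This is a violation of constraint 1: "An onset contains at most 2 consonants."
The remaining constraints (2, 3) are satisfied.

1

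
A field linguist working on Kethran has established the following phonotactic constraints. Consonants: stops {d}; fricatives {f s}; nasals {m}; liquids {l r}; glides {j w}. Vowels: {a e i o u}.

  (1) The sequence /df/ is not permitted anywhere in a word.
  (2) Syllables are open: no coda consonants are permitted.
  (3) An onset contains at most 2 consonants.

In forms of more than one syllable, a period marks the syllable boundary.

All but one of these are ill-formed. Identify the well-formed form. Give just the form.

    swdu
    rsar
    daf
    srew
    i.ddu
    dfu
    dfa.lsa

i.ddu

swdu — violates constraint 3: syllable 1 onset /swd/ has 3 consonants (> 2) → ill-formed
rsar — violates constraint 2: syllable 1 coda /r/ has 1 consonant (> 0) → ill-formed
daf — violates constraint 2: syllable 1 coda /f/ has 1 consonant (> 0) → ill-formed
srew — violates constraint 2: syllable 1 coda /w/ has 1 consonant (> 0) → ill-formed
i.ddu — σ1 onset /∅/, coda /∅/ ok; σ2 onset /dd/ (2C), coda /∅/ ok → well-formed
dfu — violates constraint 1: contains banned sequence /df/ → ill-formed
dfa.lsa — violates constraint 1: contains banned sequence /df/ → ill-formed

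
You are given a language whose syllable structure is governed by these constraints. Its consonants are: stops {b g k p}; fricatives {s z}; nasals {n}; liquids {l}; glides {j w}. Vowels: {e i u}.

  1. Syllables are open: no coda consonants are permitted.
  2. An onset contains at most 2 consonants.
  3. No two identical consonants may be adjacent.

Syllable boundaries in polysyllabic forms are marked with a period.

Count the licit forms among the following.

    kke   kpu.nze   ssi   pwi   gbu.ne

3

kke — violates constraint 3: adjacent identical consonants /kk/ → illicit
kpu.nze — σ1 onset /kp/ (2C), coda /∅/ ok; σ2 onset /nz/ (2C), coda /∅/ ok → licit
ssi — violates constraint 3: adjacent identical consonants /ss/ → illicit
pwi — σ1 onset /pw/ (2C), coda /∅/ ok → licit
gbu.ne — σ1 onset /gb/ (2C), coda /∅/ ok; σ2 onset /n/, coda /∅/ ok → licit
Licit: kpu.nze, pwi, gbu.ne → 3.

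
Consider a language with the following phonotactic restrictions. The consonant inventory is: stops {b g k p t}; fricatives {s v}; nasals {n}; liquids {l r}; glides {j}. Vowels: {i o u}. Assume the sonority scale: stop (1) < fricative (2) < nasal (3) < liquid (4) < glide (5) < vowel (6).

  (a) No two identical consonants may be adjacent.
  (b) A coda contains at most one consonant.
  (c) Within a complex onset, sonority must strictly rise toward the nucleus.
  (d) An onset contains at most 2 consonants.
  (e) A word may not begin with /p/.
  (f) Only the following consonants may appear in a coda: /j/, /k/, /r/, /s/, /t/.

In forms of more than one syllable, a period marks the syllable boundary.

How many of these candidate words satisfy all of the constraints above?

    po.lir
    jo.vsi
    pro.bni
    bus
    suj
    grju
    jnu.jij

po.lir — violates constraint (e): word begins with /p/ → illicit
jo.vsi — violates constraint (c): syllable 2 onset /vs/: /v/ (fricative, 2) → /s/ (fricative, 2) does not rise → illicit
pro.bni — violates constraint (e): word begins with /p/ → illicit
bus — σ1 onset /b/, coda /s/ ok → licit
suj — σ1 onset /s/, coda /j/ ok → licit
grju — violates constraint (d): syllable 1 onset /grj/ has 3 consonants (> 2) → illicit
jnu.jij — violates constraint (c): syllable 1 onset /jn/: /j/ (glide, 5) → /n/ (nasal, 3) does not rise → illicit
Licit: bus, suj → 2.

2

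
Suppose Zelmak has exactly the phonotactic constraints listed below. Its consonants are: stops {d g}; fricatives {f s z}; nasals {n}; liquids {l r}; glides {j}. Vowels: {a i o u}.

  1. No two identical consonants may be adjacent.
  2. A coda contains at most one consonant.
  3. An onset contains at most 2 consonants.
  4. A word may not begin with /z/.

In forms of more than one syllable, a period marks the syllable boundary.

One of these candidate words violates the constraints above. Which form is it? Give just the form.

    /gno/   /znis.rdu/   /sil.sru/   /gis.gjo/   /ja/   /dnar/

/gno/ — σ1 onset /gn/ (2C), coda /∅/ ok → well-formed
/znis.rdu/ — violates constraint 4: word begins with /z/ → ill-formed
/sil.sru/ — σ1 onset /s/, coda /l/ ok; σ2 onset /sr/ (2C), coda /∅/ ok → well-formed
/gis.gjo/ — σ1 onset /g/, coda /s/ ok; σ2 onset /gj/ (2C), coda /∅/ ok → well-formed
/ja/ — σ1 onset /j/, coda /∅/ ok → well-formed
/dnar/ — σ1 onset /dn/ (2C), coda /r/ ok → well-formed

/znis.rdu/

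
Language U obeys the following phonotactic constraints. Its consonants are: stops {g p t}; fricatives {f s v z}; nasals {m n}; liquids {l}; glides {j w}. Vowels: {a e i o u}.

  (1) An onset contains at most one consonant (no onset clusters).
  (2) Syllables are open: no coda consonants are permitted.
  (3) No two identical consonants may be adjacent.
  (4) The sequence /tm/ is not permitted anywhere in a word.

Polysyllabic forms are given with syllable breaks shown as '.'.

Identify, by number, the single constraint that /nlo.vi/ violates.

/nlo.vi/: syllable 1 onset /nl/ has 2 consonants (> 1).
This is a violation of constraint 1: "An onset contains at most one consonant (no onset clusters)."
The remaining constraints (2, 3, 4) are satisfied.

1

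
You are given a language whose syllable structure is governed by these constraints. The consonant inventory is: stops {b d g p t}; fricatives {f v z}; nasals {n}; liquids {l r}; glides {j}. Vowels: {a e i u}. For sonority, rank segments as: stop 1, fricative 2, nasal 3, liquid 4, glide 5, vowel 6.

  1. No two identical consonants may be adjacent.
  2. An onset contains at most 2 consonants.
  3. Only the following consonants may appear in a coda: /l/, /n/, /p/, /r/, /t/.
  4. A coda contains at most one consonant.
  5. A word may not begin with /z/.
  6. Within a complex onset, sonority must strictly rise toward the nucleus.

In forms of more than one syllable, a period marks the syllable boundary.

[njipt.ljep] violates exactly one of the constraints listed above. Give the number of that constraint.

[njipt.ljep]: syllable 1 coda /pt/ has 2 consonants (> 1).
This is a violation of constraint 4: "A coda contains at most one consonant."
The remaining constraints (1, 2, 3, 5, 6) are satisfied.

4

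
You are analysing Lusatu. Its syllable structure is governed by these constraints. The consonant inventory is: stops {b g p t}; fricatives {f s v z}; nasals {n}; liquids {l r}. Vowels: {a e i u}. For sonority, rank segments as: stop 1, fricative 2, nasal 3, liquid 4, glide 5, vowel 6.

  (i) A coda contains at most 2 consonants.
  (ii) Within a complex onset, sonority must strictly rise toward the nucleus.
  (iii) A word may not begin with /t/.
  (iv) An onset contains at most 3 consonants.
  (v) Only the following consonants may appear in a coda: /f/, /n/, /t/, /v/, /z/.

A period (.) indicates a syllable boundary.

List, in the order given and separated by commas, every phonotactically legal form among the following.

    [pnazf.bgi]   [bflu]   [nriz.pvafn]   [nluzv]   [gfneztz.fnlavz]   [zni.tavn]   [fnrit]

[pnazf.bgi] — violates constraint (ii): syllable 2 onset /bg/: /b/ (stop, 1) → /g/ (stop, 1) does not rise → phonotactically illegal
[bflu] — σ1 onset /bfl/ (1→2→4 rises), coda /∅/ ok → phonotactically legal
[nriz.pvafn] — σ1 onset /nr/ (3→4 rises), coda /z/ ok; σ2 onset /pv/ (1→2 rises), coda /fn/ (2C) ok → phonotactically legal
[nluzv] — σ1 onset /nl/ (3→4 rises), coda /zv/ (2C) ok → phonotactically legal
[gfneztz.fnlavz] — violates constraint (i): syllable 1 coda /ztz/ has 3 consonants (> 2) → phonotactically illegal
[zni.tavn] — σ1 onset /zn/ (2→3 rises), coda /∅/ ok; σ2 onset /t/, coda /vn/ (2C) ok → phonotactically legal
[fnrit] — σ1 onset /fnr/ (2→3→4 rises), coda /t/ ok → phonotactically legal

[bflu], [nriz.pvafn], [nluzv], [zni.tavn], [fnrit]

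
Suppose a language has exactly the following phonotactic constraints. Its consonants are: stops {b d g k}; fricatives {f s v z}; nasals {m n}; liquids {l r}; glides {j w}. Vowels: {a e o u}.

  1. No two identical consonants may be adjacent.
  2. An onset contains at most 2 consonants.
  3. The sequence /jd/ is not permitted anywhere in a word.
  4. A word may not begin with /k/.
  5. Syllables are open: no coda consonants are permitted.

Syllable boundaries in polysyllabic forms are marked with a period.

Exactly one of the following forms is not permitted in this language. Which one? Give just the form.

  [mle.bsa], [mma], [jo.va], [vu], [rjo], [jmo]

[mle.bsa] — σ1 onset /ml/ (2C), coda /∅/ ok; σ2 onset /bs/ (2C), coda /∅/ ok → permitted
[mma] — violates constraint 1: adjacent identical consonants /mm/ → not permitted
[jo.va] — σ1 onset /j/, coda /∅/ ok; σ2 onset /v/, coda /∅/ ok → permitted
[vu] — σ1 onset /v/, coda /∅/ ok → permitted
[rjo] — σ1 onset /rj/ (2C), coda /∅/ ok → permitted
[jmo] — σ1 onset /jm/ (2C), coda /∅/ ok → permitted

[mma]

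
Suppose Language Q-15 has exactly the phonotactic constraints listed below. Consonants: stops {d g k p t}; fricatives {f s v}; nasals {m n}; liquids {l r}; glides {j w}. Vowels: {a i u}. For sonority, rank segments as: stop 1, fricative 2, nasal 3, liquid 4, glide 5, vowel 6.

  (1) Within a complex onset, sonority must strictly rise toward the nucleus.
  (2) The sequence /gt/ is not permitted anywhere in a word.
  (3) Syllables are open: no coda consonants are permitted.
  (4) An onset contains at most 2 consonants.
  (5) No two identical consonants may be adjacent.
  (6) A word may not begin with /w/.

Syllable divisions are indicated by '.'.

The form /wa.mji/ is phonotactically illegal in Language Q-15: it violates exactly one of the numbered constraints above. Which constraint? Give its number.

6

/wa.mji/: word begins with /w/.
This is a violation of constraint 6: "A word may not begin with /w/."
The remaining constraints (1, 2, 3, 4, 5) are satisfied.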